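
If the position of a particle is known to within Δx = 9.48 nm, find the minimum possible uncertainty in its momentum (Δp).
5.562 × 10^-27 kg·m/s

Using the Heisenberg uncertainty principle:
ΔxΔp ≥ ℏ/2

The minimum uncertainty in momentum is:
Δp_min = ℏ/(2Δx)
Δp_min = (1.055e-34 J·s) / (2 × 9.480e-09 m)
Δp_min = 5.562e-27 kg·m/s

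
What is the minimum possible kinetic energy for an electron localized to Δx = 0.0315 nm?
9.599 eV

Localizing a particle requires giving it sufficient momentum uncertainty:

1. From uncertainty principle: Δp ≥ ℏ/(2Δx)
   Δp_min = (1.055e-34 J·s) / (2 × 3.150e-11 m)
   Δp_min = 1.674e-24 kg·m/s

2. This momentum uncertainty corresponds to kinetic energy:
   KE ≈ (Δp)²/(2m) = (1.674e-24)²/(2 × 9.109e-31 kg)
   KE = 1.538e-18 J = 9.599 eV

Tighter localization requires more energy.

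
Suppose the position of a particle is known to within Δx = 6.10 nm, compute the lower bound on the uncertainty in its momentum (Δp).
8.644 × 10^-27 kg·m/s

Using the Heisenberg uncertainty principle:
ΔxΔp ≥ ℏ/2

The minimum uncertainty in momentum is:
Δp_min = ℏ/(2Δx)
Δp_min = (1.055e-34 J·s) / (2 × 6.100e-09 m)
Δp_min = 8.644e-27 kg·m/s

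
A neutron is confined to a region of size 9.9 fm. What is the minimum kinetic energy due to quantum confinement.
52.855 keV

Using the uncertainty principle:

1. Position uncertainty: Δx ≈ 9.900e-15 m
2. Minimum momentum uncertainty: Δp = ℏ/(2Δx) = 5.326e-21 kg·m/s
3. Minimum kinetic energy:
   KE = (Δp)²/(2m) = (5.326e-21)²/(2 × 1.675e-27 kg)
   KE = 8.468e-15 J = 52.855 keV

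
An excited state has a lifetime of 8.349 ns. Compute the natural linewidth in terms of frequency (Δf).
9.531 MHz

Using the energy-time uncertainty principle and E = hf:
ΔEΔt ≥ ℏ/2
hΔf·Δt ≥ ℏ/2

The minimum frequency uncertainty is:
Δf = ℏ/(2hτ) = 1/(4πτ)
Δf = 1/(4π × 8.349e-09 s)
Δf = 9.531e+06 Hz = 9.531 MHz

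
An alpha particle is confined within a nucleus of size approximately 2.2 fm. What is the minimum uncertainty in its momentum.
2.397 × 10^-20 kg·m/s

Using the Heisenberg uncertainty principle:
ΔxΔp ≥ ℏ/2

With Δx ≈ L = 2.200e-15 m (the confinement size):
Δp_min = ℏ/(2Δx)
Δp_min = (1.055e-34 J·s) / (2 × 2.200e-15 m)
Δp_min = 2.397e-20 kg·m/s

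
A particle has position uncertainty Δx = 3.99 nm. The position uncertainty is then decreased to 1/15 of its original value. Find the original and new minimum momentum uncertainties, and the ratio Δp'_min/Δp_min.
Original Δp_min = 1.322 × 10^-26 kg·m/s; new Δp'_min = 1.982 × 10^-25 kg·m/s; ratio Δp'_min/Δp_min = 15.

From the uncertainty principle ΔxΔp ≥ ℏ/2, the minimum momentum uncertainty is Δp_min = ℏ/(2Δx).

Original (Δx = 3.99 nm = 3.990e-09 m):
Δp_min = (1.055e-34 J·s)/(2 × 3.990e-09 m) = 1.322e-26 kg·m/s

When Δx → (1/15)Δx:
Δp'_min = ℏ/(2 × (1/15)Δx) = 15 × ℏ/(2Δx) = 15 × Δp_min
Δp'_min = 15 × 1.322e-26 kg·m/s = 1.982e-25 kg·m/s

Since Δp_min ∝ 1/Δx, when Δx is decreased to 1/15 of its original value, Δp_min increases to 15 times its original value.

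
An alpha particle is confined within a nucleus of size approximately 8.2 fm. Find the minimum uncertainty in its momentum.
6.430 × 10^-21 kg·m/s

Using the Heisenberg uncertainty principle:
ΔxΔp ≥ ℏ/2

With Δx ≈ L = 8.200e-15 m (the confinement size):
Δp_min = ℏ/(2Δx)
Δp_min = (1.055e-34 J·s) / (2 × 8.200e-15 m)
Δp_min = 6.430e-21 kg·m/s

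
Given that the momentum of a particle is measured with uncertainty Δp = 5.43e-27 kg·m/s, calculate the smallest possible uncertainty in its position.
9.711 nm

Using the Heisenberg uncertainty principle:
ΔxΔp ≥ ℏ/2

The minimum uncertainty in position is:
Δx_min = ℏ/(2Δp)
Δx_min = (1.055e-34 J·s) / (2 × 5.430e-27 kg·m/s)
Δx_min = 9.711e-09 m = 9.711 nm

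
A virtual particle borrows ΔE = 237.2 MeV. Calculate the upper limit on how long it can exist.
1.387 ys

Using the energy-time uncertainty principle:
ΔEΔt ≥ ℏ/2

For a virtual particle borrowing energy ΔE, the maximum lifetime is:
Δt_max = ℏ/(2ΔE)

Converting energy:
ΔE = 237.2 MeV = 3.800e-11 J

Δt_max = (1.055e-34 J·s) / (2 × 3.800e-11 J)
Δt_max = 1.387e-24 s = 1.387 ys

Virtual particles with higher borrowed energy exist for shorter times.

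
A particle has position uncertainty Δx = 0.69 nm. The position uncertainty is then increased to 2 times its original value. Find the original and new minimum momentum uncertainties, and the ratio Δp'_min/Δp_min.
Original Δp_min = 7.642 × 10^-26 kg·m/s; new Δp'_min = 3.821 × 10^-26 kg·m/s; ratio Δp'_min/Δp_min = 1/2.

From the uncertainty principle ΔxΔp ≥ ℏ/2, the minimum momentum uncertainty is Δp_min = ℏ/(2Δx).

Original (Δx = 0.69 nm = 6.900e-10 m):
Δp_min = (1.055e-34 J·s)/(2 × 6.900e-10 m) = 7.642e-26 kg·m/s

When Δx → 2Δx:
Δp'_min = ℏ/(2 × 2Δx) = (1/2) × ℏ/(2Δx) = (1/2) × Δp_min
Δp'_min = 1/2 × 7.642e-26 kg·m/s = 3.821e-26 kg·m/s

Since Δp_min ∝ 1/Δx, when Δx is increased to 2 times its original value, Δp_min decreases to 1/2 of its original value.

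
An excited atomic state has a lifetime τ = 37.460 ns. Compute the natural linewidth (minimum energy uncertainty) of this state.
8.786 neV

Using the energy-time uncertainty principle:
ΔEΔt ≥ ℏ/2

The lifetime τ represents the time uncertainty Δt.
The natural linewidth (minimum energy uncertainty) is:

ΔE = ℏ/(2τ)
ΔE = (1.055e-34 J·s) / (2 × 3.746e-08 s)
ΔE = 1.408e-27 J = 8.786 neV

This natural linewidth limits the precision of spectroscopic measurements.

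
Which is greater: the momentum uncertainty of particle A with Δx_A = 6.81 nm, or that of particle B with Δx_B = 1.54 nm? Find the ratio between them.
Particle B has the larger minimum momentum uncertainty, by a factor of 4.42.

For each particle, the minimum momentum uncertainty is Δp_min = ℏ/(2Δx):

Particle A: Δp_A = ℏ/(2×6.810e-09 m) = 7.743e-27 kg·m/s
Particle B: Δp_B = ℏ/(2×1.540e-09 m) = 3.424e-26 kg·m/s

Ratio: Δp_B/Δp_A = 4.42

Since Δp_min ∝ 1/Δx, the particle with smaller position uncertainty (B) has larger momentum uncertainty.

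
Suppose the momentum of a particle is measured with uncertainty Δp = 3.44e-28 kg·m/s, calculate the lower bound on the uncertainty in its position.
153.281 nm

Using the Heisenberg uncertainty principle:
ΔxΔp ≥ ℏ/2

The minimum uncertainty in position is:
Δx_min = ℏ/(2Δp)
Δx_min = (1.055e-34 J·s) / (2 × 3.440e-28 kg·m/s)
Δx_min = 1.533e-07 m = 153.281 nm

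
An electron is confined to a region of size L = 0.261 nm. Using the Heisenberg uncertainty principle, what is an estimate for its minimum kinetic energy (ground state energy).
139.824 meV

Using the uncertainty principle to estimate ground state energy:

1. The position uncertainty is approximately the confinement size:
   Δx ≈ L = 2.610e-10 m

2. From ΔxΔp ≥ ℏ/2, the minimum momentum uncertainty is:
   Δp ≈ ℏ/(2L) = 2.020e-25 kg·m/s

3. The kinetic energy is approximately:
   KE ≈ (Δp)²/(2m) = (2.020e-25)²/(2 × 9.109e-31 kg)
   KE ≈ 2.240e-20 J = 139.824 meV

This is an order-of-magnitude estimate of the ground state energy.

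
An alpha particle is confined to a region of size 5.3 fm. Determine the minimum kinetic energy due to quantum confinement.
46.487 keV

Using the uncertainty principle:

1. Position uncertainty: Δx ≈ 5.300e-15 m
2. Minimum momentum uncertainty: Δp = ℏ/(2Δx) = 9.949e-21 kg·m/s
3. Minimum kinetic energy:
   KE = (Δp)²/(2m) = (9.949e-21)²/(2 × 6.645e-27 kg)
   KE = 7.448e-15 J = 46.487 keV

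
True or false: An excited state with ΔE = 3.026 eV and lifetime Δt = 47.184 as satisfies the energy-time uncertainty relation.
No, it violates the uncertainty relation.

Calculate the product ΔEΔt:
ΔE = 3.026 eV = 4.848e-19 J
ΔEΔt = (4.848e-19 J) × (4.718e-17 s)
ΔEΔt = 2.288e-35 J·s

Compare to the minimum allowed value ℏ/2:
ℏ/2 = 5.273e-35 J·s

Since ΔEΔt = 2.288e-35 J·s < 5.273e-35 J·s = ℏ/2,
this violates the uncertainty relation.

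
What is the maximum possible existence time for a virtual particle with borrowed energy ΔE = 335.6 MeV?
9.806 × 10^-25 s

Using the energy-time uncertainty principle:
ΔEΔt ≥ ℏ/2

For a virtual particle borrowing energy ΔE, the maximum lifetime is:
Δt_max = ℏ/(2ΔE)

Converting energy:
ΔE = 335.6 MeV = 5.377e-11 J

Δt_max = (1.055e-34 J·s) / (2 × 5.377e-11 J)
Δt_max = 9.806e-25 s = 9.806 × 10^-25 s

Virtual particles with higher borrowed energy exist for shorter times.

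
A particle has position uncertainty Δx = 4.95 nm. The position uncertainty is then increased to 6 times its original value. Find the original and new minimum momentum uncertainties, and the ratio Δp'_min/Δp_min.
Original Δp_min = 1.065 × 10^-26 kg·m/s; new Δp'_min = 1.775 × 10^-27 kg·m/s; ratio Δp'_min/Δp_min = 1/6.

From the uncertainty principle ΔxΔp ≥ ℏ/2, the minimum momentum uncertainty is Δp_min = ℏ/(2Δx).

Original (Δx = 4.95 nm = 4.950e-09 m):
Δp_min = (1.055e-34 J·s)/(2 × 4.950e-09 m) = 1.065e-26 kg·m/s

When Δx → 6Δx:
Δp'_min = ℏ/(2 × 6Δx) = (1/6) × ℏ/(2Δx) = (1/6) × Δp_min
Δp'_min = 1/6 × 1.065e-26 kg·m/s = 1.775e-27 kg·m/s

Since Δp_min ∝ 1/Δx, when Δx is increased to 6 times its original value, Δp_min decreases to 1/6 of its original value.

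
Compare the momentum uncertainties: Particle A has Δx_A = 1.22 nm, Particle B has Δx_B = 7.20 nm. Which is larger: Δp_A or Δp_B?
Particle A has the larger minimum momentum uncertainty, by a factor of 5.90.

For each particle, the minimum momentum uncertainty is Δp_min = ℏ/(2Δx):

Particle A: Δp_A = ℏ/(2×1.220e-09 m) = 4.322e-26 kg·m/s
Particle B: Δp_B = ℏ/(2×7.200e-09 m) = 7.323e-27 kg·m/s

Ratio: Δp_A/Δp_B = 5.90

Since Δp_min ∝ 1/Δx, the particle with smaller position uncertainty (A) has larger momentum uncertainty.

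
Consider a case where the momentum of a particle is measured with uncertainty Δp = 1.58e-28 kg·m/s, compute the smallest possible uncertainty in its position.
333.725 nm

Using the Heisenberg uncertainty principle:
ΔxΔp ≥ ℏ/2

The minimum uncertainty in position is:
Δx_min = ℏ/(2Δp)
Δx_min = (1.055e-34 J·s) / (2 × 1.580e-28 kg·m/s)
Δx_min = 3.337e-07 m = 333.725 nm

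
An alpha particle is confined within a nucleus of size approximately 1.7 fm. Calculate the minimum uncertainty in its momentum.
3.102 × 10^-20 kg·m/s

Using the Heisenberg uncertainty principle:
ΔxΔp ≥ ℏ/2

With Δx ≈ L = 1.700e-15 m (the confinement size):
Δp_min = ℏ/(2Δx)
Δp_min = (1.055e-34 J·s) / (2 × 1.700e-15 m)
Δp_min = 3.102e-20 kg·m/s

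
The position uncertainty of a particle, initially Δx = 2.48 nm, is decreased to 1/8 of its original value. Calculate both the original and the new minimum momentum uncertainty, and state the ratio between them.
Original Δp_min = 2.126 × 10^-26 kg·m/s; new Δp'_min = 1.701 × 10^-25 kg·m/s; ratio Δp'_min/Δp_min = 8.

From the uncertainty principle ΔxΔp ≥ ℏ/2, the minimum momentum uncertainty is Δp_min = ℏ/(2Δx).

Original (Δx = 2.48 nm = 2.480e-09 m):
Δp_min = (1.055e-34 J·s)/(2 × 2.480e-09 m) = 2.126e-26 kg·m/s

When Δx → (1/8)Δx:
Δp'_min = ℏ/(2 × (1/8)Δx) = 8 × ℏ/(2Δx) = 8 × Δp_min
Δp'_min = 8 × 2.126e-26 kg·m/s = 1.701e-25 kg·m/s

Since Δp_min ∝ 1/Δx, when Δx is decreased to 1/8 of its original value, Δp_min increases to 8 times its original value.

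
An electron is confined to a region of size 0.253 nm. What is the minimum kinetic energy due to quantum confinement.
148.807 meV

Using the uncertainty principle:

1. Position uncertainty: Δx ≈ 2.530e-10 m
2. Minimum momentum uncertainty: Δp = ℏ/(2Δx) = 2.084e-25 kg·m/s
3. Minimum kinetic energy:
   KE = (Δp)²/(2m) = (2.084e-25)²/(2 × 9.109e-31 kg)
   KE = 2.384e-20 J = 148.807 meV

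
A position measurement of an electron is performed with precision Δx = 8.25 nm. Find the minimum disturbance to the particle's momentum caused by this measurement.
6.391 × 10^-27 kg·m/s

The uncertainty principle implies that measuring position disturbs momentum:
ΔxΔp ≥ ℏ/2

When we measure position with precision Δx, we necessarily introduce a momentum uncertainty:
Δp ≥ ℏ/(2Δx)
Δp_min = (1.055e-34 J·s) / (2 × 8.250e-09 m)
Δp_min = 6.391e-27 kg·m/s

The more precisely we measure position, the greater the momentum disturbance.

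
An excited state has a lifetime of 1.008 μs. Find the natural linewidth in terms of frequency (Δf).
78.946 kHz

Using the energy-time uncertainty principle and E = hf:
ΔEΔt ≥ ℏ/2
hΔf·Δt ≥ ℏ/2

The minimum frequency uncertainty is:
Δf = ℏ/(2hτ) = 1/(4πτ)
Δf = 1/(4π × 1.008e-06 s)
Δf = 7.895e+04 Hz = 78.946 kHz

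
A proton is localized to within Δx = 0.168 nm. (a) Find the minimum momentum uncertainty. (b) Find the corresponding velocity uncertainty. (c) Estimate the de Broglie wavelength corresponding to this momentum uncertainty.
(a) Δp_min = 3.139 × 10^-25 kg·m/s
(b) Δv_min = 187.646 m/s
(c) λ_dB = 2.111 nm

Step-by-step:

(a) From the uncertainty principle:
Δp_min = ℏ/(2Δx) = (1.055e-34 J·s)/(2 × 1.680e-10 m) = 3.139e-25 kg·m/s

(b) The velocity uncertainty:
Δv = Δp/m = (3.139e-25 kg·m/s)/(1.673e-27 kg) = 1.876e+02 m/s = 187.646 m/s

(c) The de Broglie wavelength for this momentum:
λ = h/p = (6.626e-34 J·s)/(3.139e-25 kg·m/s) = 2.111e-09 m = 2.111 nm

Note: The de Broglie wavelength is comparable to the localization size, as expected from wave-particle duality.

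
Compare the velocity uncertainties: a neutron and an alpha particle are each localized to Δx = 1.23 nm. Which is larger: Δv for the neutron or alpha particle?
The neutron has the larger minimum velocity uncertainty, by a ratio of 4.0.

For both particles, Δp_min = ℏ/(2Δx) = 4.287e-26 kg·m/s (same for both).

The velocity uncertainty is Δv = Δp/m:
- neutron: Δv = 4.287e-26 / 1.675e-27 = 2.559e+01 m/s = 25.594 m/s
- alpha particle: Δv = 4.287e-26 / 6.645e-27 = 6.452e+00 m/s = 6.452 m/s

Ratio: 2.559e+01 / 6.452e+00 = 4.0

The lighter particle has larger velocity uncertainty because Δv ∝ 1/m.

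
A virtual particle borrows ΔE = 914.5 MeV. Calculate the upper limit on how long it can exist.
3.599 × 10^-25 s

Using the energy-time uncertainty principle:
ΔEΔt ≥ ℏ/2

For a virtual particle borrowing energy ΔE, the maximum lifetime is:
Δt_max = ℏ/(2ΔE)

Converting energy:
ΔE = 914.5 MeV = 1.465e-10 J

Δt_max = (1.055e-34 J·s) / (2 × 1.465e-10 J)
Δt_max = 3.599e-25 s = 3.599 × 10^-25 s

Virtual particles with higher borrowed energy exist for shorter times.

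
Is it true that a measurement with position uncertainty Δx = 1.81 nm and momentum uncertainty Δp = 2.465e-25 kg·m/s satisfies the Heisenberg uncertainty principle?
Yes, it satisfies the uncertainty principle.

Calculate the product ΔxΔp:
ΔxΔp = (1.810e-09 m) × (2.465e-25 kg·m/s)
ΔxΔp = 4.462e-34 J·s

Compare to the minimum allowed value ℏ/2:
ℏ/2 = 5.273e-35 J·s

Since ΔxΔp = 4.462e-34 J·s ≥ 5.273e-35 J·s = ℏ/2,
the measurement satisfies the uncertainty principle.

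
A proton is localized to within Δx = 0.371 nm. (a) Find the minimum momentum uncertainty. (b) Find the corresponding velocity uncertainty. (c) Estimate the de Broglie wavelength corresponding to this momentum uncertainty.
(a) Δp_min = 1.421 × 10^-25 kg·m/s
(b) Δv_min = 84.972 m/s
(c) λ_dB = 4.662 nm

Step-by-step:

(a) From the uncertainty principle:
Δp_min = ℏ/(2Δx) = (1.055e-34 J·s)/(2 × 3.710e-10 m) = 1.421e-25 kg·m/s

(b) The velocity uncertainty:
Δv = Δp/m = (1.421e-25 kg·m/s)/(1.673e-27 kg) = 8.497e+01 m/s = 84.972 m/s

(c) The de Broglie wavelength for this momentum:
λ = h/p = (6.626e-34 J·s)/(1.421e-25 kg·m/s) = 4.662e-09 m = 4.662 nm

Note: The de Broglie wavelength is comparable to the localization size, as expected from wave-particle duality.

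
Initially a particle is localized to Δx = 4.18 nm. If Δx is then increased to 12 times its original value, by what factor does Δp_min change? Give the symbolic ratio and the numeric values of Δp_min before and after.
Original Δp_min = 1.261 × 10^-26 kg·m/s; new Δp'_min = 1.051 × 10^-27 kg·m/s; ratio Δp'_min/Δp_min = 1/12.

From the uncertainty principle ΔxΔp ≥ ℏ/2, the minimum momentum uncertainty is Δp_min = ℏ/(2Δx).

Original (Δx = 4.18 nm = 4.180e-09 m):
Δp_min = (1.055e-34 J·s)/(2 × 4.180e-09 m) = 1.261e-26 kg·m/s

When Δx → 12Δx:
Δp'_min = ℏ/(2 × 12Δx) = (1/12) × ℏ/(2Δx) = (1/12) × Δp_min
Δp'_min = 1/12 × 1.261e-26 kg·m/s = 1.051e-27 kg·m/s

Since Δp_min ∝ 1/Δx, when Δx is increased to 12 times its original value, Δp_min decreases to 1/12 of its original value.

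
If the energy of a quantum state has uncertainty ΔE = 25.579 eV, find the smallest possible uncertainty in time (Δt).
12.866 as

Using the energy-time uncertainty principle:
ΔEΔt ≥ ℏ/2

The minimum uncertainty in time is:
Δt_min = ℏ/(2ΔE)
Δt_min = (1.055e-34 J·s) / (2 × 4.098e-18 J)
Δt_min = 1.287e-17 s = 12.866 as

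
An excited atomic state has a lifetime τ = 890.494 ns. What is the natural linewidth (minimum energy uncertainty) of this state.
369.577 peV

Using the energy-time uncertainty principle:
ΔEΔt ≥ ℏ/2

The lifetime τ represents the time uncertainty Δt.
The natural linewidth (minimum energy uncertainty) is:

ΔE = ℏ/(2τ)
ΔE = (1.055e-34 J·s) / (2 × 8.905e-07 s)
ΔE = 5.921e-29 J = 369.577 peV

This natural linewidth limits the precision of spectroscopic measurements.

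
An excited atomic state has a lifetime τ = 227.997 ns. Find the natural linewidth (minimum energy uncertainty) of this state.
1.443 neV

Using the energy-time uncertainty principle:
ΔEΔt ≥ ℏ/2

The lifetime τ represents the time uncertainty Δt.
The natural linewidth (minimum energy uncertainty) is:

ΔE = ℏ/(2τ)
ΔE = (1.055e-34 J·s) / (2 × 2.280e-07 s)
ΔE = 2.313e-28 J = 1.443 neV

This natural linewidth limits the precision of spectroscopic measurements.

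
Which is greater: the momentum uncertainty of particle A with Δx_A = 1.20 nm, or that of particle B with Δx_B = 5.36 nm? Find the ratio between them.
Particle A has the larger minimum momentum uncertainty, by a factor of 4.47.

For each particle, the minimum momentum uncertainty is Δp_min = ℏ/(2Δx):

Particle A: Δp_A = ℏ/(2×1.200e-09 m) = 4.394e-26 kg·m/s
Particle B: Δp_B = ℏ/(2×5.360e-09 m) = 9.837e-27 kg·m/s

Ratio: Δp_A/Δp_B = 4.47

Since Δp_min ∝ 1/Δx, the particle with smaller position uncertainty (A) has larger momentum uncertainty.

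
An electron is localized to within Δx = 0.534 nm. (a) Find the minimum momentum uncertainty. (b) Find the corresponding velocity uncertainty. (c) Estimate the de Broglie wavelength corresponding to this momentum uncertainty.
(a) Δp_min = 9.874 × 10^-26 kg·m/s
(b) Δv_min = 108.397 km/s
(c) λ_dB = 6.710 nm

Step-by-step:

(a) From the uncertainty principle:
Δp_min = ℏ/(2Δx) = (1.055e-34 J·s)/(2 × 5.340e-10 m) = 9.874e-26 kg·m/s

(b) The velocity uncertainty:
Δv = Δp/m = (9.874e-26 kg·m/s)/(9.109e-31 kg) = 1.084e+05 m/s = 108.397 km/s

(c) The de Broglie wavelength for this momentum:
λ = h/p = (6.626e-34 J·s)/(9.874e-26 kg·m/s) = 6.710e-09 m = 6.710 nm

Note: The de Broglie wavelength is comparable to the localization size, as expected from wave-particle duality.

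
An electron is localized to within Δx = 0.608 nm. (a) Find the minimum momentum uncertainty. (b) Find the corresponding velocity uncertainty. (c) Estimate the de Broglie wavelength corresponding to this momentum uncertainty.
(a) Δp_min = 8.672 × 10^-26 kg·m/s
(b) Δv_min = 95.204 km/s
(c) λ_dB = 7.640 nm

Step-by-step:

(a) From the uncertainty principle:
Δp_min = ℏ/(2Δx) = (1.055e-34 J·s)/(2 × 6.080e-10 m) = 8.672e-26 kg·m/s

(b) The velocity uncertainty:
Δv = Δp/m = (8.672e-26 kg·m/s)/(9.109e-31 kg) = 9.520e+04 m/s = 95.204 km/s

(c) The de Broglie wavelength for this momentum:
λ = h/p = (6.626e-34 J·s)/(8.672e-26 kg·m/s) = 7.640e-09 m = 7.640 nm

Note: The de Broglie wavelength is comparable to the localization size, as expected from wave-particle duality.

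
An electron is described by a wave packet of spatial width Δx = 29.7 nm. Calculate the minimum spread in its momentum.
1.775 × 10^-27 kg·m/s

For a wave packet, the spatial width Δx and momentum spread Δp are related by the uncertainty principle:
ΔxΔp ≥ ℏ/2

The minimum momentum spread is:
Δp_min = ℏ/(2Δx)
Δp_min = (1.055e-34 J·s) / (2 × 2.970e-08 m)
Δp_min = 1.775e-27 kg·m/s

A wave packet cannot have both a well-defined position and well-defined momentum.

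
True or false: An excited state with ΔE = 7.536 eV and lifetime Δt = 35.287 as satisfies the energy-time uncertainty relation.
No, it violates the uncertainty relation.

Calculate the product ΔEΔt:
ΔE = 7.536 eV = 1.207e-18 J
ΔEΔt = (1.207e-18 J) × (3.529e-17 s)
ΔEΔt = 4.261e-35 J·s

Compare to the minimum allowed value ℏ/2:
ℏ/2 = 5.273e-35 J·s

Since ΔEΔt = 4.261e-35 J·s < 5.273e-35 J·s = ℏ/2,
this violates the uncertainty relation.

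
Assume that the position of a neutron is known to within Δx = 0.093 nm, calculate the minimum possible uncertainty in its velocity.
338.507 m/s

Using the Heisenberg uncertainty principle and Δp = mΔv:
ΔxΔp ≥ ℏ/2
Δx(mΔv) ≥ ℏ/2

The minimum uncertainty in velocity is:
Δv_min = ℏ/(2mΔx)
Δv_min = (1.055e-34 J·s) / (2 × 1.675e-27 kg × 9.300e-11 m)
Δv_min = 3.385e+02 m/s = 338.507 m/s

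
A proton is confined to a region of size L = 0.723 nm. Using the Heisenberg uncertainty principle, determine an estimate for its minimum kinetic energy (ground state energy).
9.924 μeV

Using the uncertainty principle to estimate ground state energy:

1. The position uncertainty is approximately the confinement size:
   Δx ≈ L = 7.230e-10 m

2. From ΔxΔp ≥ ℏ/2, the minimum momentum uncertainty is:
   Δp ≈ ℏ/(2L) = 7.293e-26 kg·m/s

3. The kinetic energy is approximately:
   KE ≈ (Δp)²/(2m) = (7.293e-26)²/(2 × 1.673e-27 kg)
   KE ≈ 1.590e-24 J = 9.924 μeV

This is an order-of-magnitude estimate of the ground state energy.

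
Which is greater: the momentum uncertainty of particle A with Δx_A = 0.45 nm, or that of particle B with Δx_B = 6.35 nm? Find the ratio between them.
Particle A has the larger minimum momentum uncertainty, by a factor of 14.11.

For each particle, the minimum momentum uncertainty is Δp_min = ℏ/(2Δx):

Particle A: Δp_A = ℏ/(2×4.500e-10 m) = 1.172e-25 kg·m/s
Particle B: Δp_B = ℏ/(2×6.350e-09 m) = 8.304e-27 kg·m/s

Ratio: Δp_A/Δp_B = 14.11

Since Δp_min ∝ 1/Δx, the particle with smaller position uncertainty (A) has larger momentum uncertainty.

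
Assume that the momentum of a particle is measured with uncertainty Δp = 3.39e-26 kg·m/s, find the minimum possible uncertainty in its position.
1.555 nm

Using the Heisenberg uncertainty principle:
ΔxΔp ≥ ℏ/2

The minimum uncertainty in position is:
Δx_min = ℏ/(2Δp)
Δx_min = (1.055e-34 J·s) / (2 × 3.390e-26 kg·m/s)
Δx_min = 1.555e-09 m = 1.555 nm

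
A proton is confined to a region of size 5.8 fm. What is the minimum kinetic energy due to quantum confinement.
154.205 keV

Using the uncertainty principle:

1. Position uncertainty: Δx ≈ 5.800e-15 m
2. Minimum momentum uncertainty: Δp = ℏ/(2Δx) = 9.091e-21 kg·m/s
3. Minimum kinetic energy:
   KE = (Δp)²/(2m) = (9.091e-21)²/(2 × 1.673e-27 kg)
   KE = 2.471e-14 J = 154.205 keV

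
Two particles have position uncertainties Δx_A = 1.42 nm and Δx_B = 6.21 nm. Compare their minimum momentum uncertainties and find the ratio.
Particle A has the larger minimum momentum uncertainty, by a factor of 4.37.

For each particle, the minimum momentum uncertainty is Δp_min = ℏ/(2Δx):

Particle A: Δp_A = ℏ/(2×1.420e-09 m) = 3.713e-26 kg·m/s
Particle B: Δp_B = ℏ/(2×6.210e-09 m) = 8.491e-27 kg·m/s

Ratio: Δp_A/Δp_B = 4.37

Since Δp_min ∝ 1/Δx, the particle with smaller position uncertainty (A) has larger momentum uncertainty.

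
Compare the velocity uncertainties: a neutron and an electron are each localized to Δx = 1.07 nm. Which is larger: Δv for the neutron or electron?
The electron has the larger minimum velocity uncertainty, by a ratio of 1838.7.

For both particles, Δp_min = ℏ/(2Δx) = 4.928e-26 kg·m/s (same for both).

The velocity uncertainty is Δv = Δp/m:
- neutron: Δv = 4.928e-26 / 1.675e-27 = 2.942e+01 m/s = 29.422 m/s
- electron: Δv = 4.928e-26 / 9.109e-31 = 5.410e+04 m/s = 54.097 km/s

Ratio: 5.410e+04 / 2.942e+01 = 1838.7

The lighter particle has larger velocity uncertainty because Δv ∝ 1/m.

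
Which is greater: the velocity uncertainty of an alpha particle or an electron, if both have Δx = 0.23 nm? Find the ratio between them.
The electron has the larger minimum velocity uncertainty, by a ratio of 7294.3.

For both particles, Δp_min = ℏ/(2Δx) = 2.293e-25 kg·m/s (same for both).

The velocity uncertainty is Δv = Δp/m:
- alpha particle: Δv = 2.293e-25 / 6.645e-27 = 3.450e+01 m/s = 34.502 m/s
- electron: Δv = 2.293e-25 / 9.109e-31 = 2.517e+05 m/s = 251.669 km/s

Ratio: 2.517e+05 / 3.450e+01 = 7294.3

The lighter particle has larger velocity uncertainty because Δv ∝ 1/m.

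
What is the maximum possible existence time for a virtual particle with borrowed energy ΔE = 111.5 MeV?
2.952 ys

Using the energy-time uncertainty principle:
ΔEΔt ≥ ℏ/2

For a virtual particle borrowing energy ΔE, the maximum lifetime is:
Δt_max = ℏ/(2ΔE)

Converting energy:
ΔE = 111.5 MeV = 1.786e-11 J

Δt_max = (1.055e-34 J·s) / (2 × 1.786e-11 J)
Δt_max = 2.952e-24 s = 2.952 ys

Virtual particles with higher borrowed energy exist for shorter times.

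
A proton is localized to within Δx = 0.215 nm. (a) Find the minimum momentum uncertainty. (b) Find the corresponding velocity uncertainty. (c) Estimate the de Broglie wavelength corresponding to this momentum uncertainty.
(a) Δp_min = 2.452 × 10^-25 kg·m/s
(b) Δv_min = 146.626 m/s
(c) λ_dB = 2.702 nm

Step-by-step:

(a) From the uncertainty principle:
Δp_min = ℏ/(2Δx) = (1.055e-34 J·s)/(2 × 2.150e-10 m) = 2.452e-25 kg·m/s

(b) The velocity uncertainty:
Δv = Δp/m = (2.452e-25 kg·m/s)/(1.673e-27 kg) = 1.466e+02 m/s = 146.626 m/s

(c) The de Broglie wavelength for this momentum:
λ = h/p = (6.626e-34 J·s)/(2.452e-25 kg·m/s) = 2.702e-09 m = 2.702 nm

Note: The de Broglie wavelength is comparable to the localization size, as expected from wave-particle duality.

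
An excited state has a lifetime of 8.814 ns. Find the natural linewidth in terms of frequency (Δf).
9.029 MHz

Using the energy-time uncertainty principle and E = hf:
ΔEΔt ≥ ℏ/2
hΔf·Δt ≥ ℏ/2

The minimum frequency uncertainty is:
Δf = ℏ/(2hτ) = 1/(4πτ)
Δf = 1/(4π × 8.814e-09 s)
Δf = 9.029e+06 Hz = 9.029 MHz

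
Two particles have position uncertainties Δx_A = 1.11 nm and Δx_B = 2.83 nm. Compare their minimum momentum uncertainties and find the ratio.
Particle A has the larger minimum momentum uncertainty, by a factor of 2.55.

For each particle, the minimum momentum uncertainty is Δp_min = ℏ/(2Δx):

Particle A: Δp_A = ℏ/(2×1.110e-09 m) = 4.750e-26 kg·m/s
Particle B: Δp_B = ℏ/(2×2.830e-09 m) = 1.863e-26 kg·m/s

Ratio: Δp_A/Δp_B = 2.55

Since Δp_min ∝ 1/Δx, the particle with smaller position uncertainty (A) has larger momentum uncertainty.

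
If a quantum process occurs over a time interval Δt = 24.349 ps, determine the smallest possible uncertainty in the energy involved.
13.516 μeV

Using the energy-time uncertainty principle:
ΔEΔt ≥ ℏ/2

The minimum uncertainty in energy is:
ΔE_min = ℏ/(2Δt)
ΔE_min = (1.055e-34 J·s) / (2 × 2.435e-11 s)
ΔE_min = 2.166e-24 J = 13.516 μeV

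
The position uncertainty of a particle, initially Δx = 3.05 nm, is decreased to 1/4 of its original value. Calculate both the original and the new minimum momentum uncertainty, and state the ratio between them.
Original Δp_min = 1.729 × 10^-26 kg·m/s; new Δp'_min = 6.915 × 10^-26 kg·m/s; ratio Δp'_min/Δp_min = 4.

From the uncertainty principle ΔxΔp ≥ ℏ/2, the minimum momentum uncertainty is Δp_min = ℏ/(2Δx).

Original (Δx = 3.05 nm = 3.050e-09 m):
Δp_min = (1.055e-34 J·s)/(2 × 3.050e-09 m) = 1.729e-26 kg·m/s

When Δx → (1/4)Δx:
Δp'_min = ℏ/(2 × (1/4)Δx) = 4 × ℏ/(2Δx) = 4 × Δp_min
Δp'_min = 4 × 1.729e-26 kg·m/s = 6.915e-26 kg·m/s

Since Δp_min ∝ 1/Δx, when Δx is decreased to 1/4 of its original value, Δp_min increases to 4 times its original value.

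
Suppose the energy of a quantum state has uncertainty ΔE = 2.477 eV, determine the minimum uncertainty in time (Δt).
132.865 as

Using the energy-time uncertainty principle:
ΔEΔt ≥ ℏ/2

The minimum uncertainty in time is:
Δt_min = ℏ/(2ΔE)
Δt_min = (1.055e-34 J·s) / (2 × 3.969e-19 J)
Δt_min = 1.329e-16 s = 132.865 as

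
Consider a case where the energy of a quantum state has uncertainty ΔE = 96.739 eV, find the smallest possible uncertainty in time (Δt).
3.402 as

Using the energy-time uncertainty principle:
ΔEΔt ≥ ℏ/2

The minimum uncertainty in time is:
Δt_min = ℏ/(2ΔE)
Δt_min = (1.055e-34 J·s) / (2 × 1.550e-17 J)
Δt_min = 3.402e-18 s = 3.402 as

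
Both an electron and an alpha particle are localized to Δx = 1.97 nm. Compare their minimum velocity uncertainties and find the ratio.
The electron has the larger minimum velocity uncertainty, by a ratio of 7294.3.

For both particles, Δp_min = ℏ/(2Δx) = 2.677e-26 kg·m/s (same for both).

The velocity uncertainty is Δv = Δp/m:
- electron: Δv = 2.677e-26 / 9.109e-31 = 2.938e+04 m/s = 29.383 km/s
- alpha particle: Δv = 2.677e-26 / 6.645e-27 = 4.028e+00 m/s = 4.028 m/s

Ratio: 2.938e+04 / 4.028e+00 = 7294.3

The lighter particle has larger velocity uncertainty because Δv ∝ 1/m.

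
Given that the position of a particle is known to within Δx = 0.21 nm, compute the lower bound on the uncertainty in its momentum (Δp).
2.511 × 10^-25 kg·m/s

Using the Heisenberg uncertainty principle:
ΔxΔp ≥ ℏ/2

The minimum uncertainty in momentum is:
Δp_min = ℏ/(2Δx)
Δp_min = (1.055e-34 J·s) / (2 × 2.100e-10 m)
Δp_min = 2.511e-25 kg·m/s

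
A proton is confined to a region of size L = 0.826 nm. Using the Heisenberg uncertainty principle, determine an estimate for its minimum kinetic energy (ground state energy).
7.603 μeV

Using the uncertainty principle to estimate ground state energy:

1. The position uncertainty is approximately the confinement size:
   Δx ≈ L = 8.260e-10 m

2. From ΔxΔp ≥ ℏ/2, the minimum momentum uncertainty is:
   Δp ≈ ℏ/(2L) = 6.384e-26 kg·m/s

3. The kinetic energy is approximately:
   KE ≈ (Δp)²/(2m) = (6.384e-26)²/(2 × 1.673e-27 kg)
   KE ≈ 1.218e-24 J = 7.603 μeV

This is an order-of-magnitude estimate of the ground state energy.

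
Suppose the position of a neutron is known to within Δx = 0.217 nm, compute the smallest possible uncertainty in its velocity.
145.074 m/s

Using the Heisenberg uncertainty principle and Δp = mΔv:
ΔxΔp ≥ ℏ/2
Δx(mΔv) ≥ ℏ/2

The minimum uncertainty in velocity is:
Δv_min = ℏ/(2mΔx)
Δv_min = (1.055e-34 J·s) / (2 × 1.675e-27 kg × 2.170e-10 m)
Δv_min = 1.451e+02 m/s = 145.074 m/s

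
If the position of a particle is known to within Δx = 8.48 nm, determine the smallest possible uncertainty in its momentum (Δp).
6.218 × 10^-27 kg·m/s

Using the Heisenberg uncertainty principle:
ΔxΔp ≥ ℏ/2

The minimum uncertainty in momentum is:
Δp_min = ℏ/(2Δx)
Δp_min = (1.055e-34 J·s) / (2 × 8.480e-09 m)
Δp_min = 6.218e-27 kg·m/s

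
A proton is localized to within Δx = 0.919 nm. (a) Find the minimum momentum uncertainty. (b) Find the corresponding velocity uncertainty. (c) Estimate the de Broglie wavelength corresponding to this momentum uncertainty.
(a) Δp_min = 5.738 × 10^-26 kg·m/s
(b) Δv_min = 34.303 m/s
(c) λ_dB = 11.548 nm

Step-by-step:

(a) From the uncertainty principle:
Δp_min = ℏ/(2Δx) = (1.055e-34 J·s)/(2 × 9.190e-10 m) = 5.738e-26 kg·m/s

(b) The velocity uncertainty:
Δv = Δp/m = (5.738e-26 kg·m/s)/(1.673e-27 kg) = 3.430e+01 m/s = 34.303 m/s

(c) The de Broglie wavelength for this momentum:
λ = h/p = (6.626e-34 J·s)/(5.738e-26 kg·m/s) = 1.155e-08 m = 11.548 nm

Note: The de Broglie wavelength is comparable to the localization size, as expected from wave-particle duality.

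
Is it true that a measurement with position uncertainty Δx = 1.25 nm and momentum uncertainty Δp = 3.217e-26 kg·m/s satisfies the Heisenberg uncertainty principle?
No, it violates the uncertainty principle (impossible measurement).

Calculate the product ΔxΔp:
ΔxΔp = (1.250e-09 m) × (3.217e-26 kg·m/s)
ΔxΔp = 4.021e-35 J·s

Compare to the minimum allowed value ℏ/2:
ℏ/2 = 5.273e-35 J·s

Since ΔxΔp = 4.021e-35 J·s < 5.273e-35 J·s = ℏ/2,
the measurement violates the uncertainty principle.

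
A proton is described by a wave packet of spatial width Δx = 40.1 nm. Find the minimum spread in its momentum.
1.315 × 10^-27 kg·m/s

For a wave packet, the spatial width Δx and momentum spread Δp are related by the uncertainty principle:
ΔxΔp ≥ ℏ/2

The minimum momentum spread is:
Δp_min = ℏ/(2Δx)
Δp_min = (1.055e-34 J·s) / (2 × 4.010e-08 m)
Δp_min = 1.315e-27 kg·m/s

A wave packet cannot have both a well-defined position and well-defined momentum.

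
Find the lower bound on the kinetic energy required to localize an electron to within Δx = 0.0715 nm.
1.863 eV

Localizing a particle requires giving it sufficient momentum uncertainty:

1. From uncertainty principle: Δp ≥ ℏ/(2Δx)
   Δp_min = (1.055e-34 J·s) / (2 × 7.150e-11 m)
   Δp_min = 7.375e-25 kg·m/s

2. This momentum uncertainty corresponds to kinetic energy:
   KE ≈ (Δp)²/(2m) = (7.375e-25)²/(2 × 9.109e-31 kg)
   KE = 2.985e-19 J = 1.863 eV

Tighter localization requires more energy.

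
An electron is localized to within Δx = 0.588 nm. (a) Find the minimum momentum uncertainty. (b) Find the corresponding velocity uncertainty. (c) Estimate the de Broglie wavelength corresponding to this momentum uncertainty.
(a) Δp_min = 8.967 × 10^-26 kg·m/s
(b) Δv_min = 98.442 km/s
(c) λ_dB = 7.389 nm

Step-by-step:

(a) From the uncertainty principle:
Δp_min = ℏ/(2Δx) = (1.055e-34 J·s)/(2 × 5.880e-10 m) = 8.967e-26 kg·m/s

(b) The velocity uncertainty:
Δv = Δp/m = (8.967e-26 kg·m/s)/(9.109e-31 kg) = 9.844e+04 m/s = 98.442 km/s

(c) The de Broglie wavelength for this momentum:
λ = h/p = (6.626e-34 J·s)/(8.967e-26 kg·m/s) = 7.389e-09 m = 7.389 nm

Note: The de Broglie wavelength is comparable to the localization size, as expected from wave-particle duality.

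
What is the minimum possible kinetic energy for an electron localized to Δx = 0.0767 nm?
1.619 eV

Localizing a particle requires giving it sufficient momentum uncertainty:

1. From uncertainty principle: Δp ≥ ℏ/(2Δx)
   Δp_min = (1.055e-34 J·s) / (2 × 7.670e-11 m)
   Δp_min = 6.875e-25 kg·m/s

2. This momentum uncertainty corresponds to kinetic energy:
   KE ≈ (Δp)²/(2m) = (6.875e-25)²/(2 × 9.109e-31 kg)
   KE = 2.594e-19 J = 1.619 eV

Tighter localization requires more energy.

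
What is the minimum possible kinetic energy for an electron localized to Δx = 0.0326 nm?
8.962 eV

Localizing a particle requires giving it sufficient momentum uncertainty:

1. From uncertainty principle: Δp ≥ ℏ/(2Δx)
   Δp_min = (1.055e-34 J·s) / (2 × 3.260e-11 m)
   Δp_min = 1.617e-24 kg·m/s

2. This momentum uncertainty corresponds to kinetic energy:
   KE ≈ (Δp)²/(2m) = (1.617e-24)²/(2 × 9.109e-31 kg)
   KE = 1.436e-18 J = 8.962 eV

Tighter localization requires more energy.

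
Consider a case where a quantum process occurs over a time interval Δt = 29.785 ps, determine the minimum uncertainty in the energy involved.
11.049 μeV

Using the energy-time uncertainty principle:
ΔEΔt ≥ ℏ/2

The minimum uncertainty in energy is:
ΔE_min = ℏ/(2Δt)
ΔE_min = (1.055e-34 J·s) / (2 × 2.978e-11 s)
ΔE_min = 1.770e-24 J = 11.049 μeV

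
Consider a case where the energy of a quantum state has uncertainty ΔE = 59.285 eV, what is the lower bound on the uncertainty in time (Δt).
5.551 as

Using the energy-time uncertainty principle:
ΔEΔt ≥ ℏ/2

The minimum uncertainty in time is:
Δt_min = ℏ/(2ΔE)
Δt_min = (1.055e-34 J·s) / (2 × 9.499e-18 J)
Δt_min = 5.551e-18 s = 5.551 as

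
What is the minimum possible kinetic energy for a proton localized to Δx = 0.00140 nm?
2.647 eV

Localizing a particle requires giving it sufficient momentum uncertainty:

1. From uncertainty principle: Δp ≥ ℏ/(2Δx)
   Δp_min = (1.055e-34 J·s) / (2 × 1.400e-12 m)
   Δp_min = 3.766e-23 kg·m/s

2. This momentum uncertainty corresponds to kinetic energy:
   KE ≈ (Δp)²/(2m) = (3.766e-23)²/(2 × 1.673e-27 kg)
   KE = 4.240e-19 J = 2.647 eV

Tighter localization requires more energy.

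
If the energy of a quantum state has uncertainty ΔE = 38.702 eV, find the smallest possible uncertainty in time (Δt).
8.504 as

Using the energy-time uncertainty principle:
ΔEΔt ≥ ℏ/2

The minimum uncertainty in time is:
Δt_min = ℏ/(2ΔE)
Δt_min = (1.055e-34 J·s) / (2 × 6.201e-18 J)
Δt_min = 8.504e-18 s = 8.504 as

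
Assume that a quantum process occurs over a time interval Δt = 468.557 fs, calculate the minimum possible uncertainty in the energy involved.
702.382 μeV

Using the energy-time uncertainty principle:
ΔEΔt ≥ ℏ/2

The minimum uncertainty in energy is:
ΔE_min = ℏ/(2Δt)
ΔE_min = (1.055e-34 J·s) / (2 × 4.686e-13 s)
ΔE_min = 1.125e-22 J = 702.382 μeV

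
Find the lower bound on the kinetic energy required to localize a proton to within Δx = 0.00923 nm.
60.891 meV

Localizing a particle requires giving it sufficient momentum uncertainty:

1. From uncertainty principle: Δp ≥ ℏ/(2Δx)
   Δp_min = (1.055e-34 J·s) / (2 × 9.230e-12 m)
   Δp_min = 5.713e-24 kg·m/s

2. This momentum uncertainty corresponds to kinetic energy:
   KE ≈ (Δp)²/(2m) = (5.713e-24)²/(2 × 1.673e-27 kg)
   KE = 9.756e-21 J = 60.891 meV

Tighter localization requires more energy.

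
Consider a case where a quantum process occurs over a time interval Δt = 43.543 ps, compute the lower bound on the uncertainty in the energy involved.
7.558 μeV

Using the energy-time uncertainty principle:
ΔEΔt ≥ ℏ/2

The minimum uncertainty in energy is:
ΔE_min = ℏ/(2Δt)
ΔE_min = (1.055e-34 J·s) / (2 × 4.354e-11 s)
ΔE_min = 1.211e-24 J = 7.558 μeV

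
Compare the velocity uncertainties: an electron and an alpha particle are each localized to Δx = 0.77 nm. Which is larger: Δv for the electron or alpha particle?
The electron has the larger minimum velocity uncertainty, by a ratio of 7294.3.

For both particles, Δp_min = ℏ/(2Δx) = 6.848e-26 kg·m/s (same for both).

The velocity uncertainty is Δv = Δp/m:
- electron: Δv = 6.848e-26 / 9.109e-31 = 7.517e+04 m/s = 75.174 km/s
- alpha particle: Δv = 6.848e-26 / 6.645e-27 = 1.031e+01 m/s = 10.306 m/s

Ratio: 7.517e+04 / 1.031e+01 = 7294.3

The lighter particle has larger velocity uncertainty because Δv ∝ 1/m.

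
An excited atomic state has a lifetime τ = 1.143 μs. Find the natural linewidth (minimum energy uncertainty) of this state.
287.932 peV

Using the energy-time uncertainty principle:
ΔEΔt ≥ ℏ/2

The lifetime τ represents the time uncertainty Δt.
The natural linewidth (minimum energy uncertainty) is:

ΔE = ℏ/(2τ)
ΔE = (1.055e-34 J·s) / (2 × 1.143e-06 s)
ΔE = 4.613e-29 J = 287.932 peV

This natural linewidth limits the precision of spectroscopic measurements.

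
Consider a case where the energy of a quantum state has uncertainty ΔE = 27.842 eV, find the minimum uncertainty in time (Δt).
11.820 as

Using the energy-time uncertainty principle:
ΔEΔt ≥ ℏ/2

The minimum uncertainty in time is:
Δt_min = ℏ/(2ΔE)
Δt_min = (1.055e-34 J·s) / (2 × 4.461e-18 J)
Δt_min = 1.182e-17 s = 11.820 as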